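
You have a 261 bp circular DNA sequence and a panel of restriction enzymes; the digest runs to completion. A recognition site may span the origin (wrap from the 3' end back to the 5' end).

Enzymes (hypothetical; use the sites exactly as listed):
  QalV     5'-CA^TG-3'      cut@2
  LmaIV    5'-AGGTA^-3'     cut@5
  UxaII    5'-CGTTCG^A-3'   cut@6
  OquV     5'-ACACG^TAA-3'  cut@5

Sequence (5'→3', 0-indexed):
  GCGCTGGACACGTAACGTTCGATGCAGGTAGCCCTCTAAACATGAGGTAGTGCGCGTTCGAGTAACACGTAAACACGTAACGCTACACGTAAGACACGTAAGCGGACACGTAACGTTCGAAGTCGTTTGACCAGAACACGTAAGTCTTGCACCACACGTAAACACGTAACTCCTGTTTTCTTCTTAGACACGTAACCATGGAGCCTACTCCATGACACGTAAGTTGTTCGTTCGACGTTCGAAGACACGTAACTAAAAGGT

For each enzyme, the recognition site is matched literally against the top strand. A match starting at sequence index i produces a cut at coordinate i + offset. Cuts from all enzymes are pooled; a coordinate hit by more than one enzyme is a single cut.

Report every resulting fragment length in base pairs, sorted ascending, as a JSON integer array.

Scan for sites:
  QalV (CATG, off=2): starts [40, 196, 210] → cuts [42, 198, 212]
  LmaIV (AGGTA, off=5): starts [25, 44] → cuts [30, 49]
  UxaII (CGTTCGA, off=6): starts [15, 54, 113, 228, 235] → cuts [21, 60, 119, 234, 241]
  OquV (ACACGTAA, off=5): starts [7, 64, 72, 84, 93, 105, 135, 153, 161, 187, 214, 244] → cuts [12, 69, 77, 89, 98, 110, 140, 158, 166, 192, 219, 249]

Pooled cuts: [12, 21, 30, 42, 49, 60, 69, 77, 89, 98, 110, 119, 140, 158, 166, 192, 198, 212, 219, 234, 241, 249]

Fragments:
  12→21: 9 bp
  21→30: 9 bp
  30→42: 12 bp
  42→49: 7 bp
  49→60: 11 bp
  60→69: 9 bp
  69→77: 8 bp
  77→89: 12 bp
  89→98: 9 bp
  98→110: 12 bp
  110→119: 9 bp
  119→140: 21 bp
  140→158: 18 bp
  158→166: 8 bp
  166→192: 26 bp
  192→198: 6 bp
  198→212: 14 bp
  212→219: 7 bp
  219→234: 15 bp
  234→241: 7 bp
  241→249: 8 bp
  249→12 (wrap): 261-249+12 = 24 bp

[6,7,7,7,8,8,8,9,9,9,9,9,11,12,12,12,14,15,18,21,24,26]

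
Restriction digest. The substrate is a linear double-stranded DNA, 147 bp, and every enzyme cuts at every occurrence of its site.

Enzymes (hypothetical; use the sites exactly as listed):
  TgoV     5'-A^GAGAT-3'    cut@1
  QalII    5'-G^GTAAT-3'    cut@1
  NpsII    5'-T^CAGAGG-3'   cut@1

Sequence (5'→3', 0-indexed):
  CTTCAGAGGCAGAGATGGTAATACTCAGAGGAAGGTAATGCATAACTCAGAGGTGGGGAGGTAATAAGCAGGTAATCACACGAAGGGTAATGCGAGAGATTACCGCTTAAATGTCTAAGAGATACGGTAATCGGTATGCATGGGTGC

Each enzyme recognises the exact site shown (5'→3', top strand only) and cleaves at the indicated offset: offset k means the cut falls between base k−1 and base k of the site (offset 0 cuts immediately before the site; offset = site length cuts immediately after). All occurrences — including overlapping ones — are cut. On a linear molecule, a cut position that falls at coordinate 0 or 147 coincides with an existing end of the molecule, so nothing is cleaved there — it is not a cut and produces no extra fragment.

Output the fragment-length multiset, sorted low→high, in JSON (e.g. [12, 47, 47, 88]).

[3,6,8,8,8,9,9,11,13,13,15,21,23]

Scan for sites:
  TgoV AGAGAT/1: at [10, 94, 117] ⇒ [11, 95, 118]
  QalII GGTAAT/1: at [16, 33, 59, 70, 85, 125] ⇒ [17, 34, 60, 71, 86, 126]
  NpsII TCAGAGG/1: at [2, 24, 46] ⇒ [3, 25, 47]

Pooled cuts: [3, 11, 17, 25, 34, 47, 60, 71, 86, 95, 118, 126]

Fragments:
  [0,3): 3 bp
  [3,11): 8 bp
  [11,17): 6 bp
  [17,25): 8 bp
  [25,34): 9 bp
  [34,47): 13 bp
  [47,60): 13 bp
  [60,71): 11 bp
  [71,86): 15 bp
  [86,95): 9 bp
  [95,118): 23 bp
  [118,126): 8 bp
  [126,147): 21 bp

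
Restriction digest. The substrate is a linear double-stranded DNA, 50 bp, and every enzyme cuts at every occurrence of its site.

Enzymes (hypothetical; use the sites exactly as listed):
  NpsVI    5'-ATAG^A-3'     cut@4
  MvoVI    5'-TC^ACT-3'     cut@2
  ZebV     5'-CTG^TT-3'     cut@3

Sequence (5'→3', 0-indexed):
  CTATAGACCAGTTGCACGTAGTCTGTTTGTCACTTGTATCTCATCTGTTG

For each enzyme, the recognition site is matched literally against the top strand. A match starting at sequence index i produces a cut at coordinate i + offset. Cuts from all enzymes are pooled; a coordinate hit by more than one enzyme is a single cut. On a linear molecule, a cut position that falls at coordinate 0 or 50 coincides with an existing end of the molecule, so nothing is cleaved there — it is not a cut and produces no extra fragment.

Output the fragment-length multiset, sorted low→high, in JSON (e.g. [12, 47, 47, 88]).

[3,6,6,16,19]

Scan for sites:
  NpsVI ATAGA/4: at [2] ⇒ [6]
  MvoVI TCACT/2: at [29] ⇒ [31]
  ZebV CTGTT/3: at [22, 44] ⇒ [25, 47]

All cut coordinates (distinct, sorted): [6, 25, 31, 47]

Fragment lengths:
  [0,6): 6 bp
  [6,25): 19 bp
  [25,31): 6 bp
  [31,47): 16 bp
  [47,50): 3 bp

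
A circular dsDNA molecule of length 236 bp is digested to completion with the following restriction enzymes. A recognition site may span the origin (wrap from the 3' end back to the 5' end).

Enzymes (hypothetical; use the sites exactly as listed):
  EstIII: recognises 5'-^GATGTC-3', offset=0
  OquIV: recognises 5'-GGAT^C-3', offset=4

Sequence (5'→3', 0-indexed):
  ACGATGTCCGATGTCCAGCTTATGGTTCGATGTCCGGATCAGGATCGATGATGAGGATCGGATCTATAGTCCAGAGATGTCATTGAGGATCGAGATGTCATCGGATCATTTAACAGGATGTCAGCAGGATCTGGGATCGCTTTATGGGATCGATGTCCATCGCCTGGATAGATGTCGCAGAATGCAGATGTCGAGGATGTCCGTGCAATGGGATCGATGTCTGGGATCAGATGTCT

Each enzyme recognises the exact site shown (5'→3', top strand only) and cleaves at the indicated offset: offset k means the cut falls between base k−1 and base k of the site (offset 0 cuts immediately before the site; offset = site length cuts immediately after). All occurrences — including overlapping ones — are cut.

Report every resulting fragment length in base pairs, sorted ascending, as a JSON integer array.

Scan for sites:
  EstIII (GATGTC, off=0): starts [2, 9, 28, 75, 93, 116, 151, 170, 186, 195, 215, 229] → cuts [2, 9, 28, 75, 93, 116, 151, 170, 186, 195, 215, 229]
  OquIV (GGATC, off=4): starts [35, 41, 54, 59, 86, 102, 126, 133, 146, 210, 223] → cuts [39, 45, 58, 63, 90, 106, 130, 137, 150, 214, 227]

All cut coordinates (distinct, sorted): [2, 9, 28, 39, 45, 58, 63, 75, 90, 93, 106, 116, 130, 137, 150, 151, 170, 186, 195, 214, 215, 227, 229]

Fragment lengths:
  2→9: 7 bp
  9→28: 19 bp
  28→39: 11 bp
  39→45: 6 bp
  45→58: 13 bp
  58→63: 5 bp
  63→75: 12 bp
  75→90: 15 bp
  90→93: 3 bp
  93→106: 13 bp
  106→116: 10 bp
  116→130: 14 bp
  130→137: 7 bp
  137→150: 13 bp
  150→151: 1 bp
  151→170: 19 bp
  170→186: 16 bp
  186→195: 9 bp
  195→214: 19 bp
  214→215: 1 bp
  215→227: 12 bp
  227→229: 2 bp
  229→2 (wrap): 236-229+2 = 9 bp

[1,1,2,3,5,6,7,7,9,9,10,11,12,12,13,13,13,14,15,16,19,19,19]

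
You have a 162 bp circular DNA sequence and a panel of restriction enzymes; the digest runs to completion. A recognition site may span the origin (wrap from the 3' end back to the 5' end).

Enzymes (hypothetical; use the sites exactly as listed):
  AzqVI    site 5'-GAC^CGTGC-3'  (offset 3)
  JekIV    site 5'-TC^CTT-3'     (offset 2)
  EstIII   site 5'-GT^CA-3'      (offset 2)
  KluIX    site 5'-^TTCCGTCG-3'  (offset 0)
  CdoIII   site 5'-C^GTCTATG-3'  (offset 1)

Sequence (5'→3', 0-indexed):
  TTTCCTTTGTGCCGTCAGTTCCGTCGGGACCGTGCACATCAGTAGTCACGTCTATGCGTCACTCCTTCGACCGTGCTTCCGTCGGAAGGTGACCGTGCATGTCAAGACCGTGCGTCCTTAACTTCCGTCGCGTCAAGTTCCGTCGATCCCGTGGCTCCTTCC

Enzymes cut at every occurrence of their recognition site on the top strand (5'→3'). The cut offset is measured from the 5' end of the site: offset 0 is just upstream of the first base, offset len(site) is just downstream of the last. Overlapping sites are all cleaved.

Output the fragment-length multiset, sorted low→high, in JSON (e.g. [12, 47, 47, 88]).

Site scan:
  AzqVI GACCGTGC/3: at [27, 68, 90, 105] ⇒ [30, 71, 93, 108]
  JekIV TCCTT/2: at [2, 62, 114, 155, 159] ⇒ [4, 64, 116, 157, 161]
  EstIII GTCA/2: at [13, 44, 57, 100, 131] ⇒ [15, 46, 59, 102, 133]
  KluIX TTCCGTCG/0: at [18, 76, 122, 137] ⇒ [18, 76, 122, 137]
  CdoIII CGTCTATG/1: at [48] ⇒ [49]

All cut coordinates (distinct, sorted): [4, 15, 18, 30, 46, 49, 59, 64, 71, 76, 93, 102, 108, 116, 122, 133, 137, 157, 161]

Fragments:
  4→15: 11 bp
  15→18: 3 bp
  18→30: 12 bp
  30→46: 16 bp
  46→49: 3 bp
  49→59: 10 bp
  59→64: 5 bp
  64→71: 7 bp
  71→76: 5 bp
  76→93: 17 bp
  93→102: 9 bp
  102→108: 6 bp
  108→116: 8 bp
  116→122: 6 bp
  122→133: 11 bp
  133→137: 4 bp
  137→157: 20 bp
  157→161: 4 bp
  161→4 (wrap): 162-161+4 = 5 bp

[3,3,4,4,5,5,5,6,6,7,8,9,10,11,11,12,16,17,20]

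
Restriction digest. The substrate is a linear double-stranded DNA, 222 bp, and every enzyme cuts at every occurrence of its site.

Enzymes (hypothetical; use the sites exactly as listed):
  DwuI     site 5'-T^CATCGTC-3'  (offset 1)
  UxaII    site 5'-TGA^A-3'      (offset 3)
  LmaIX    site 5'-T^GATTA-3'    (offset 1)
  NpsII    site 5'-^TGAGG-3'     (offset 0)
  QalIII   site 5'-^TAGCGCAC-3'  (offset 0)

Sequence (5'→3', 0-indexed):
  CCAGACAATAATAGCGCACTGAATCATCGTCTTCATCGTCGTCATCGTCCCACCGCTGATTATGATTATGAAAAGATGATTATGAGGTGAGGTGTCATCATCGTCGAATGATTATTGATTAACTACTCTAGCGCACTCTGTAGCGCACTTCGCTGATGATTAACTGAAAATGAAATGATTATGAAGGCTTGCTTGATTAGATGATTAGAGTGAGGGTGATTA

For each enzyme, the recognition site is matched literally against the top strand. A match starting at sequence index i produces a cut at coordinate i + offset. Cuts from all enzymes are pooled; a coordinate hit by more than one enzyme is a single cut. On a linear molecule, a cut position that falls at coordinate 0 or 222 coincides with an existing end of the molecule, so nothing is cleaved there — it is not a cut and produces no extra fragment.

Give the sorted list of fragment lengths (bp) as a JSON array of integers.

Scan for sites:
  DwuI (TCATCGTC, off=1): starts [23, 32, 41, 97] → cuts [24, 33, 42, 98]
  UxaII (TGAA, off=3): starts [19, 68, 164, 170, 181] → cuts [22, 71, 167, 173, 184]
  LmaIX (TGATTA, off=1): starts [56, 62, 76, 108, 115, 156, 175, 193, 201, 216] → cuts [57, 63, 77, 109, 116, 157, 176, 194, 202, 217]
  NpsII (TGAGG, off=0): starts [82, 87, 210] → cuts [82, 87, 210]
  QalIII (TAGCGCAC, off=0): starts [11, 128, 140] → cuts [11, 128, 140]

Pooled cuts: [11, 22, 24, 33, 42, 57, 63, 71, 77, 82, 87, 98, 109, 116, 128, 140, 157, 167, 173, 176, 184, 194, 202, 210, 217]

Fragment lengths:
  [0,11): 11 bp
  [11,22): 11 bp
  [22,24): 2 bp
  [24,33): 9 bp
  [33,42): 9 bp
  [42,57): 15 bp
  [57,63): 6 bp
  [63,71): 8 bp
  [71,77): 6 bp
  [77,82): 5 bp
  [82,87): 5 bp
  [87,98): 11 bp
  [98,109): 11 bp
  [109,116): 7 bp
  [116,128): 12 bp
  [128,140): 12 bp
  [140,157): 17 bp
  [157,167): 10 bp
  [167,173): 6 bp
  [173,176): 3 bp
  [176,184): 8 bp
  [184,194): 10 bp
  [194,202): 8 bp
  [202,210): 8 bp
  [210,217): 7 bp
  [217,222): 5 bp

[2,3,5,5,5,6,6,6,7,7,8,8,8,8,9,9,10,10,11,11,11,11,12,12,15,17]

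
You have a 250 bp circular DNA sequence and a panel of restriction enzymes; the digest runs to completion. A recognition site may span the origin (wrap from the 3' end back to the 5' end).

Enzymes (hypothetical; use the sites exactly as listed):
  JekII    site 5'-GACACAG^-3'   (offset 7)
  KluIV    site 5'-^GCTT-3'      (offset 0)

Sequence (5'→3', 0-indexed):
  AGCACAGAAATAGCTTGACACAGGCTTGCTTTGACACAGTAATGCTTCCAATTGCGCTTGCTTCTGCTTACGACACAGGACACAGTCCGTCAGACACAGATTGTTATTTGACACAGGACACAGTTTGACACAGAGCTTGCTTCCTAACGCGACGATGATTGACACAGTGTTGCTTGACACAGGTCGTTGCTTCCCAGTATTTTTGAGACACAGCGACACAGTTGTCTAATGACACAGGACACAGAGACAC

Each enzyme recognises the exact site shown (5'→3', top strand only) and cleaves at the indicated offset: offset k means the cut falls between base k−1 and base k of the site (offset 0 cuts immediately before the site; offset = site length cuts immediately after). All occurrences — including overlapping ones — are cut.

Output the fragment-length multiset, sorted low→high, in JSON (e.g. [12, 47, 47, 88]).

Site scan:
  JekII GACACAG/7: at [16, 32, 71, 78, 92, 109, 116, 126, 160, 175, 206, 214, 230, 237, 245] ⇒ [2, 23, 39, 78, 85, 99, 116, 123, 133, 167, 182, 213, 221, 237, 244]
  KluIV GCTT/0: at [12, 23, 27, 43, 55, 59, 65, 134, 138, 171, 188] ⇒ [12, 23, 27, 43, 55, 59, 65, 134, 138, 171, 188]

All cut coordinates (distinct, sorted): [2, 12, 23, 27, 39, 43, 55, 59, 65, 78, 85, 99, 116, 123, 133, 134, 138, 167, 171, 182, 188, 213, 221, 237, 244]

Fragments:
  2→12: 10 bp
  12→23: 11 bp
  23→27: 4 bp
  27→39: 12 bp
  39→43: 4 bp
  43→55: 12 bp
  55→59: 4 bp
  59→65: 6 bp
  65→78: 13 bp
  78→85: 7 bp
  85→99: 14 bp
  99→116: 17 bp
  116→123: 7 bp
  123→133: 10 bp
  133→134: 1 bp
  134→138: 4 bp
  138→167: 29 bp
  167→171: 4 bp
  171→182: 11 bp
  182→188: 6 bp
  188→213: 25 bp
  213→221: 8 bp
  221→237: 16 bp
  237→244: 7 bp
  244→2 (wrap): 250-244+2 = 8 bp

[1,4,4,4,4,4,6,6,7,7,7,8,8,10,10,11,11,12,12,13,14,16,17,25,29]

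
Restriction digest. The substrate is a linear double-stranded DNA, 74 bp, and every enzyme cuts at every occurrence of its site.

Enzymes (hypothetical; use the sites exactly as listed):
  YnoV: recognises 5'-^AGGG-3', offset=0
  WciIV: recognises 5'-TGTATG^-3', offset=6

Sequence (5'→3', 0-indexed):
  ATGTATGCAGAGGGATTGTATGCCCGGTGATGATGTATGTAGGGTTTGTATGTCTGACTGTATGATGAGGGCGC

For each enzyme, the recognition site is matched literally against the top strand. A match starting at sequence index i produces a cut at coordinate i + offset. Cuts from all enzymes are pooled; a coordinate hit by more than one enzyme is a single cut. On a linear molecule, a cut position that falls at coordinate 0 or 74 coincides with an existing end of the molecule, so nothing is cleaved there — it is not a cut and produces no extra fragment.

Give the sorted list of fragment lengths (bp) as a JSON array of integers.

[1,3,3,7,7,12,12,12,17]

Per-enzyme occurrences:
  YnoV AGGG/0: at [10, 40, 67] ⇒ [10, 40, 67]
  WciIV TGTATG/6: at [1, 16, 33, 46, 58] ⇒ [7, 22, 39, 52, 64]

Pooled cuts: [7, 10, 22, 39, 40, 52, 64, 67]

Fragments:
  [0,7): 7 bp
  [7,10): 3 bp
  [10,22): 12 bp
  [22,39): 17 bp
  [39,40): 1 bp
  [40,52): 12 bp
  [52,64): 12 bp
  [64,67): 3 bp
  [67,74): 7 bp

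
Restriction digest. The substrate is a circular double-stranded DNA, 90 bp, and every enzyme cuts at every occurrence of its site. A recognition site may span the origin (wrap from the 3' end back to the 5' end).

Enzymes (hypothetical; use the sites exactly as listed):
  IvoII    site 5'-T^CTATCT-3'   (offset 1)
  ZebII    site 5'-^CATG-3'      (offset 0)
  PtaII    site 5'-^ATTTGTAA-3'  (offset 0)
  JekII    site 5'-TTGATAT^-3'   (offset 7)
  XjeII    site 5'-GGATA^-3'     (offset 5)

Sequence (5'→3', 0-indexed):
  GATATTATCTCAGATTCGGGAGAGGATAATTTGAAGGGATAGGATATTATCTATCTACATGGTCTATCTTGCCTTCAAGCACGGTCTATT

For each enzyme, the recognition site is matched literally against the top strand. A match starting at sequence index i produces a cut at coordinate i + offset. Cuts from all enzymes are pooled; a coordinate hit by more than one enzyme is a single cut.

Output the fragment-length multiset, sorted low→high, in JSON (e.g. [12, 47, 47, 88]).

Per-enzyme occurrences:
  IvoII (TCTATCT, off=1): starts [49, 62] → cuts [50, 63]
  ZebII (CATG, off=0): starts [57] → cuts [57]
  PtaII (ATTTGTAA, off=0): no sites
  JekII (TTGATAT, off=7): starts [88] → cuts [5]
  XjeII (GGATA, off=5): starts [23, 36, 41] → cuts [28, 41, 46]

All cut coordinates (distinct, sorted): [5, 28, 41, 46, 50, 57, 63]

Fragments:
  5→28: 23 bp
  28→41: 13 bp
  41→46: 5 bp
  46→50: 4 bp
  50→57: 7 bp
  57→63: 6 bp
  63→5 (wrap): 90-63+5 = 32 bp

[4,5,6,7,13,23,32]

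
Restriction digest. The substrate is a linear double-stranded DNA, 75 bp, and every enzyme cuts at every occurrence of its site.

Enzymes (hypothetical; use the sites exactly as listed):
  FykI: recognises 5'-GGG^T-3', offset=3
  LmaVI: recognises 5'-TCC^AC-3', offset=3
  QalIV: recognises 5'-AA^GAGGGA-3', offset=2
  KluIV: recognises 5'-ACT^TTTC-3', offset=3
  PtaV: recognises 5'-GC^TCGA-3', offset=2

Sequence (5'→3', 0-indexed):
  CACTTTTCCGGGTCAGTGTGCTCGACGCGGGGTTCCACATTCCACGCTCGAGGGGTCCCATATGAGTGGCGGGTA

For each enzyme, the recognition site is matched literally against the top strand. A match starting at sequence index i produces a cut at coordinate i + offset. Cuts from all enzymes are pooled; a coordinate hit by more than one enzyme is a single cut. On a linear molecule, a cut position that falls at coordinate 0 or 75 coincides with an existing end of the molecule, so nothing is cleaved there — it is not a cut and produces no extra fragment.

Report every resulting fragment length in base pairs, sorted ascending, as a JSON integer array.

Site scan:
  FykI (GGGT, off=3): starts [9, 29, 52, 70] → cuts [12, 32, 55, 73]
  LmaVI (TCCAC, off=3): starts [33, 40] → cuts [36, 43]
  QalIV (AAGAGGGA, off=2): no sites
  KluIV (ACTTTTC, off=3): starts [1] → cuts [4]
  PtaV (GCTCGA, off=2): starts [19, 45] → cuts [21, 47]

Pooled cuts: [4, 12, 21, 32, 36, 43, 47, 55, 73]

Fragments:
  [0,4): 4 bp
  [4,12): 8 bp
  [12,21): 9 bp
  [21,32): 11 bp
  [32,36): 4 bp
  [36,43): 7 bp
  [43,47): 4 bp
  [47,55): 8 bp
  [55,73): 18 bp
  [73,75): 2 bp

[2,4,4,4,7,8,8,9,11,18]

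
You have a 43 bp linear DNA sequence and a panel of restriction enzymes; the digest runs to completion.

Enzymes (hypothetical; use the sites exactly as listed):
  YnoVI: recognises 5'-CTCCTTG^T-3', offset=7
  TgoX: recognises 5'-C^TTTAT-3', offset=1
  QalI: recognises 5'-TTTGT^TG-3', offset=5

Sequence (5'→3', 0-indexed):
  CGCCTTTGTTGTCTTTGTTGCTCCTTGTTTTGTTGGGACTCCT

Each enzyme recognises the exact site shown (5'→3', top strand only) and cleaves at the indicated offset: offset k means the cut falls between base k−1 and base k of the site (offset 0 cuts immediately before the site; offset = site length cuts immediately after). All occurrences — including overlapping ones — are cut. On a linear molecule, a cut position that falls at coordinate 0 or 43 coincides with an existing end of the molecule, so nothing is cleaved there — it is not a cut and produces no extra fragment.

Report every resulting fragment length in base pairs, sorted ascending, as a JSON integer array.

[6,9,9,9,10]

Scan for sites:
  YnoVI CTCCTTGT/7: at [20] ⇒ [27]
  TgoX (CTTTAT, off=1): no sites
  QalI TTTGTTG/5: at [4, 13, 28] ⇒ [9, 18, 33]

All cut coordinates (distinct, sorted): [9, 18, 27, 33]

Fragments:
  [0,9): 9 bp
  [9,18): 9 bp
  [18,27): 9 bp
  [27,33): 6 bp
  [33,43): 10 bp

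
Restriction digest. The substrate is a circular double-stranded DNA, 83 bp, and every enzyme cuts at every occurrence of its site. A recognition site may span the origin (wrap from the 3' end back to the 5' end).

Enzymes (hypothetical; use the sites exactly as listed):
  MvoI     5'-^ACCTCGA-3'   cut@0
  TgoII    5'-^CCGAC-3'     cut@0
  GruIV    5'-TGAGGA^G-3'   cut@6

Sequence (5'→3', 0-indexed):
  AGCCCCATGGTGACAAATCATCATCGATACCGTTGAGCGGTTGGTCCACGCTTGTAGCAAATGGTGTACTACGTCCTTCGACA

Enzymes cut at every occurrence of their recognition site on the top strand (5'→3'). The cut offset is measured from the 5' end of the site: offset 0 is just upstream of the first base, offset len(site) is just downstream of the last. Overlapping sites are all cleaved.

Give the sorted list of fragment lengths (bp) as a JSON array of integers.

Per-enzyme occurrences:
  MvoI (ACCTCGA, off=0): no sites
  TgoII (CCGAC, off=0): no sites
  GruIV (TGAGGAG, off=6): no sites

Pooled cuts: ∅

Fragment lengths:
  no cuts → one circular fragment of 83 bp

[83]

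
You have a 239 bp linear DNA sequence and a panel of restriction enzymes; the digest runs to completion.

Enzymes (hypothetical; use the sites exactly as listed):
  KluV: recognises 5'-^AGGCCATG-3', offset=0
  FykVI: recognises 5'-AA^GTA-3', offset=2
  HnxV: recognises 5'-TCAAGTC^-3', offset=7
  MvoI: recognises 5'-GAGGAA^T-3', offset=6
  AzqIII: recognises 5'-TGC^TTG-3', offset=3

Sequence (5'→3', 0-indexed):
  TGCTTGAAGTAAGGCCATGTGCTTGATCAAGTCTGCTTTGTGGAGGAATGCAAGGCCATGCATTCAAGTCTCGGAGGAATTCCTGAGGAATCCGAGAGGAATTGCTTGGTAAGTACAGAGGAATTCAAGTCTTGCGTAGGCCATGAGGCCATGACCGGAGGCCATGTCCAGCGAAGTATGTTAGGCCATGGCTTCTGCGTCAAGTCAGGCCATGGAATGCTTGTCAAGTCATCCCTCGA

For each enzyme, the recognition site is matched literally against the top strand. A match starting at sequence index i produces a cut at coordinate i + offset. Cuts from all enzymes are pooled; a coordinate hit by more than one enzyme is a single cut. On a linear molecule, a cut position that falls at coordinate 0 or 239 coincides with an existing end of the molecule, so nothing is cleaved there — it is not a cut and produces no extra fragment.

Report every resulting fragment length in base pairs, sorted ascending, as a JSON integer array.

[3,3,4,4,5,6,7,7,8,8,9,9,10,11,11,11,11,11,13,14,15,17,18,24]

Site scan:
  KluV (AGGCCATG, off=0): starts [11, 52, 137, 145, 158, 182, 206] → cuts [11, 52, 137, 145, 158, 182, 206]
  FykVI (AAGTA, off=2): starts [6, 110, 173] → cuts [8, 112, 175]
  HnxV (TCAAGTC, off=7): starts [26, 63, 124, 199, 223] → cuts [33, 70, 131, 206, 230]
  MvoI (GAGGAAT, off=6): starts [42, 73, 84, 95, 117] → cuts [48, 79, 90, 101, 123]
  AzqIII (TGCTTG, off=3): starts [0, 19, 102, 217] → cuts [3, 22, 105, 220]

All cut coordinates (distinct, sorted): [3, 8, 11, 22, 33, 48, 52, 70, 79, 90, 101, 105, 112, 123, 131, 137, 145, 158, 175, 182, 206, 220, 230]

Fragments:
  [0,3): 3 bp
  [3,8): 5 bp
  [8,11): 3 bp
  [11,22): 11 bp
  [22,33): 11 bp
  [33,48): 15 bp
  [48,52): 4 bp
  [52,70): 18 bp
  [70,79): 9 bp
  [79,90): 11 bp
  [90,101): 11 bp
  [101,105): 4 bp
  [105,112): 7 bp
  [112,123): 11 bp
  [123,131): 8 bp
  [131,137): 6 bp
  [137,145): 8 bp
  [145,158): 13 bp
  [158,175): 17 bp
  [175,182): 7 bp
  [182,206): 24 bp
  [206,220): 14 bp
  [220,230): 10 bp
  [230,239): 9 bp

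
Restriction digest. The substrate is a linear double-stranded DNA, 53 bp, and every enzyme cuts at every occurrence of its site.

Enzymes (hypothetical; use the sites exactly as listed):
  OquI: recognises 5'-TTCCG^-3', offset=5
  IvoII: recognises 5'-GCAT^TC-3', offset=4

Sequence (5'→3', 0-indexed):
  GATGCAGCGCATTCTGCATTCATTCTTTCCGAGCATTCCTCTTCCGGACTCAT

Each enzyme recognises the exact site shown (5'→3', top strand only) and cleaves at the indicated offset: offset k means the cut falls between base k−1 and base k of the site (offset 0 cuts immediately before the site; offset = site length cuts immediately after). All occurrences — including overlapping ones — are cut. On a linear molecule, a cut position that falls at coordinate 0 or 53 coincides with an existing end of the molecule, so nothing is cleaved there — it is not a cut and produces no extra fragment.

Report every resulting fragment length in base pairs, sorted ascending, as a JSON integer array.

Site scan:
  OquI (TTCCG, off=5): starts [26, 41] → cuts [31, 46]
  IvoII (GCATTC, off=4): starts [8, 15, 32] → cuts [12, 19, 36]

All cut coordinates (distinct, sorted): [12, 19, 31, 36, 46]

Fragments:
  [0,12): 12 bp
  [12,19): 7 bp
  [19,31): 12 bp
  [31,36): 5 bp
  [36,46): 10 bp
  [46,53): 7 bp

[5,7,7,10,12,12]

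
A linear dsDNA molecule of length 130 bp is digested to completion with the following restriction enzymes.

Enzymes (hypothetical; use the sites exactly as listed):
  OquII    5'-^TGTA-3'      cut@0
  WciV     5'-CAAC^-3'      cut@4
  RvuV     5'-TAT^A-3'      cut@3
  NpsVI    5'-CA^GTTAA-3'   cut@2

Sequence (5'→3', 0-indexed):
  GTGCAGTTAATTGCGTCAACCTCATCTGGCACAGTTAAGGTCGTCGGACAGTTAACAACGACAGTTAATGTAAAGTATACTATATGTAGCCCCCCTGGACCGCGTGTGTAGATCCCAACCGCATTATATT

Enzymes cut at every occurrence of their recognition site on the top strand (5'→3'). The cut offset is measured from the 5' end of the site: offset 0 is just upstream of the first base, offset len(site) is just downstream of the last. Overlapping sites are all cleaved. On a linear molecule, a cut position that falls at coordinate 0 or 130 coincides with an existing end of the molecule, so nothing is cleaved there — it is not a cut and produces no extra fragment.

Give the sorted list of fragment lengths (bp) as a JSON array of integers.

Per-enzyme occurrences:
  OquII TGTA/0: at [68, 84, 106] ⇒ [68, 84, 106]
  WciV CAAC/4: at [16, 55, 115] ⇒ [20, 59, 119]
  RvuV TATA/3: at [75, 80, 124] ⇒ [78, 83, 127]
  NpsVI CAGTTAA/2: at [3, 31, 48, 61] ⇒ [5, 33, 50, 63]

All cut coordinates (distinct, sorted): [5, 20, 33, 50, 59, 63, 68, 78, 83, 84, 106, 119, 127]

Fragments:
  [0,5): 5 bp
  [5,20): 15 bp
  [20,33): 13 bp
  [33,50): 17 bp
  [50,59): 9 bp
  [59,63): 4 bp
  [63,68): 5 bp
  [68,78): 10 bp
  [78,83): 5 bp
  [83,84): 1 bp
  [84,106): 22 bp
  [106,119): 13 bp
  [119,127): 8 bp
  [127,130): 3 bp

[1,3,4,5,5,5,8,9,10,13,13,15,17,22]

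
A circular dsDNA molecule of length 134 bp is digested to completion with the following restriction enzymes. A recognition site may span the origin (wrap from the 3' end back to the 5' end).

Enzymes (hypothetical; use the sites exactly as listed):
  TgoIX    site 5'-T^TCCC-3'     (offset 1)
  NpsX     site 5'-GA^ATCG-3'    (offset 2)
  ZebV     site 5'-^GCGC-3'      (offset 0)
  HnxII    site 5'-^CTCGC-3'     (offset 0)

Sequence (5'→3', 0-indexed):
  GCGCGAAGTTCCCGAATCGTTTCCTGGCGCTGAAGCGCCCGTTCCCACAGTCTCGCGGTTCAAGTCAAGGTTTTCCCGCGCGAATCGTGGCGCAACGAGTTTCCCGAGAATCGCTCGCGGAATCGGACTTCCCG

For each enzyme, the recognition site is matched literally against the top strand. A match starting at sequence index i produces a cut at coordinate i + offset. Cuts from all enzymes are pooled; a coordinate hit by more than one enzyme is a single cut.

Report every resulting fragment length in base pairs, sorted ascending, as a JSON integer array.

Scan for sites:
  TgoIX (TTCCC, off=1): starts [8, 41, 72, 100, 128] → cuts [9, 42, 73, 101, 129]
  NpsX (GAATCG, off=2): starts [13, 81, 107, 119] → cuts [15, 83, 109, 121]
  ZebV (GCGC, off=0): starts [0, 26, 34, 77, 89] → cuts [0, 26, 34, 77, 89]
  HnxII (CTCGC, off=0): starts [51, 113] → cuts [51, 113]

All cut coordinates (distinct, sorted): [0, 9, 15, 26, 34, 42, 51, 73, 77, 83, 89, 101, 109, 113, 121, 129]

Fragment lengths:
  0→9: 9 bp
  9→15: 6 bp
  15→26: 11 bp
  26→34: 8 bp
  34→42: 8 bp
  42→51: 9 bp
  51→73: 22 bp
  73→77: 4 bp
  77→83: 6 bp
  83→89: 6 bp
  89→101: 12 bp
  101→109: 8 bp
  109→113: 4 bp
  113→121: 8 bp
  121→129: 8 bp
  129→0 (wrap): 134-129+0 = 5 bp

[4,4,5,6,6,6,8,8,8,8,8,9,9,11,12,22]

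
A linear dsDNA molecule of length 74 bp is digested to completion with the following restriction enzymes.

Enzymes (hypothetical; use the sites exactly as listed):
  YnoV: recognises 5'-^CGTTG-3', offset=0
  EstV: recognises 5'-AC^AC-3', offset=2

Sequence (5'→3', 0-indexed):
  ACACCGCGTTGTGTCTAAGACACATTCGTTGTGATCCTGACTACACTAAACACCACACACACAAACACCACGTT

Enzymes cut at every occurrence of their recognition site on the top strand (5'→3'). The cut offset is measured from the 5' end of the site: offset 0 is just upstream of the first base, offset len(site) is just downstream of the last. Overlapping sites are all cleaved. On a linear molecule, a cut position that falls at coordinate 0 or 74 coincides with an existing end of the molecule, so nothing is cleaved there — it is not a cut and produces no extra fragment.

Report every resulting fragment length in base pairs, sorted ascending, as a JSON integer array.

[2,2,2,4,5,5,6,7,8,15,18]

Per-enzyme occurrences:
  YnoV CGTTG/0: at [6, 26] ⇒ [6, 26]
  EstV ACAC/2: at [0, 19, 42, 49, 54, 56, 58, 64] ⇒ [2, 21, 44, 51, 56, 58, 60, 66]

Pooled cuts: [2, 6, 21, 26, 44, 51, 56, 58, 60, 66]

Fragment lengths:
  [0,2): 2 bp
  [2,6): 4 bp
  [6,21): 15 bp
  [21,26): 5 bp
  [26,44): 18 bp
  [44,51): 7 bp
  [51,56): 5 bp
  [56,58): 2 bp
  [58,60): 2 bp
  [60,66): 6 bp
  [66,74): 8 bp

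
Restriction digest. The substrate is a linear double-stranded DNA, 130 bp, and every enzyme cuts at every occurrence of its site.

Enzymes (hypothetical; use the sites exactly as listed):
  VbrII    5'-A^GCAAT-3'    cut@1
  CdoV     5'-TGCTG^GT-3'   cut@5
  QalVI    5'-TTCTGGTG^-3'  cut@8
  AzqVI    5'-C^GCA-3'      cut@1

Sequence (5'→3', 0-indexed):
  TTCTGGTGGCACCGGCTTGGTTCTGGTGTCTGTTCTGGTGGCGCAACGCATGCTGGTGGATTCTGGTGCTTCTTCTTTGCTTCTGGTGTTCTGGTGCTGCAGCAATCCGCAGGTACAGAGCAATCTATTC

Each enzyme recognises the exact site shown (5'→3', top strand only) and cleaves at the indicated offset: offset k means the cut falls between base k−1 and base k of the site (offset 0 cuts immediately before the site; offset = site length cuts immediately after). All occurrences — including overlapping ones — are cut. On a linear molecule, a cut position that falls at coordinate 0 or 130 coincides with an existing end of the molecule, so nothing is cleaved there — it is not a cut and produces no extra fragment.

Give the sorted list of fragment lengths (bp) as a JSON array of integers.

[2,5,5,7,8,8,8,11,11,12,13,20,20]

Site scan:
  VbrII AGCAAT/1: at [100, 118] ⇒ [101, 119]
  CdoV TGCTGGT/5: at [50] ⇒ [55]
  QalVI TTCTGGTG/8: at [0, 20, 32, 60, 80, 88] ⇒ [8, 28, 40, 68, 88, 96]
  AzqVI CGCA/1: at [41, 46, 107] ⇒ [42, 47, 108]

Pooled cuts: [8, 28, 40, 42, 47, 55, 68, 88, 96, 101, 108, 119]

Fragment lengths:
  [0,8): 8 bp
  [8,28): 20 bp
  [28,40): 12 bp
  [40,42): 2 bp
  [42,47): 5 bp
  [47,55): 8 bp
  [55,68): 13 bp
  [68,88): 20 bp
  [88,96): 8 bp
  [96,101): 5 bp
  [101,108): 7 bp
  [108,119): 11 bp
  [119,130): 11 bp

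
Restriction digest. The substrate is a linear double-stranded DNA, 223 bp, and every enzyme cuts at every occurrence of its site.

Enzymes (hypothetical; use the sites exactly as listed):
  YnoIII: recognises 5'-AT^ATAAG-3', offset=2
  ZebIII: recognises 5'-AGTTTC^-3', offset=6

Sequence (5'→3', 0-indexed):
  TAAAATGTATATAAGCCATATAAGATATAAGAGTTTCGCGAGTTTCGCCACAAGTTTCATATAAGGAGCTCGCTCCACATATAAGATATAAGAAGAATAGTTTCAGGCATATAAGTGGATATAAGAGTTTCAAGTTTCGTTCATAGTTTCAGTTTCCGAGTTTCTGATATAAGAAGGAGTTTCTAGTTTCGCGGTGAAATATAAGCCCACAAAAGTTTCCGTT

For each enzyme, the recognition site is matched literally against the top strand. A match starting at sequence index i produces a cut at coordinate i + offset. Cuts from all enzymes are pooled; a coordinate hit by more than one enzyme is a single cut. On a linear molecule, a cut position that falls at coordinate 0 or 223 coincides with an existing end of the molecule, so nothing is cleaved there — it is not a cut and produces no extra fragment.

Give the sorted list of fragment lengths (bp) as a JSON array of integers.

Site scan:
  YnoIII ATATAAG/2: at [8, 17, 24, 58, 78, 85, 108, 118, 166, 198] ⇒ [10, 19, 26, 60, 80, 87, 110, 120, 168, 200]
  ZebIII AGTTTC/6: at [31, 40, 52, 98, 125, 132, 144, 150, 158, 177, 184, 213] ⇒ [37, 46, 58, 104, 131, 138, 150, 156, 164, 183, 190, 219]

Pooled cuts: [10, 19, 26, 37, 46, 58, 60, 80, 87, 104, 110, 120, 131, 138, 150, 156, 164, 168, 183, 190, 200, 219]

Fragment lengths:
  [0,10): 10 bp
  [10,19): 9 bp
  [19,26): 7 bp
  [26,37): 11 bp
  [37,46): 9 bp
  [46,58): 12 bp
  [58,60): 2 bp
  [60,80): 20 bp
  [80,87): 7 bp
  [87,104): 17 bp
  [104,110): 6 bp
  [110,120): 10 bp
  [120,131): 11 bp
  [131,138): 7 bp
  [138,150): 12 bp
  [150,156): 6 bp
  [156,164): 8 bp
  [164,168): 4 bp
  [168,183): 15 bp
  [183,190): 7 bp
  [190,200): 10 bp
  [200,219): 19 bp
  [219,223): 4 bp

[2,4,4,6,6,7,7,7,7,8,9,9,10,10,10,11,11,12,12,15,17,19,20]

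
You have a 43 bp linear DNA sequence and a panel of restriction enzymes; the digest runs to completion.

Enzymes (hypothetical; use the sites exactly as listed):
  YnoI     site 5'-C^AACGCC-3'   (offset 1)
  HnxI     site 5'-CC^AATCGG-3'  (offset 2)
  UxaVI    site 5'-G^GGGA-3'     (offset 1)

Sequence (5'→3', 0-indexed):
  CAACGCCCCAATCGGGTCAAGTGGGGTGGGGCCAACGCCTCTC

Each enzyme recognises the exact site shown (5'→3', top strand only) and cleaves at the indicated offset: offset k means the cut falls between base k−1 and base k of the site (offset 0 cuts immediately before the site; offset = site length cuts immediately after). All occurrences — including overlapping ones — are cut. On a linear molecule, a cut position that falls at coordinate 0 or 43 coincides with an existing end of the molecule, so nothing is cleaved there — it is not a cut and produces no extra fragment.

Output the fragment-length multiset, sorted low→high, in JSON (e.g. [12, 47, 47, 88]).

[1,8,10,24]

Scan for sites:
  YnoI (CAACGCC, off=1): starts [0, 32] → cuts [1, 33]
  HnxI (CCAATCGG, off=2): starts [7] → cuts [9]
  UxaVI (GGGGA, off=1): no sites

All cut coordinates (distinct, sorted): [1, 9, 33]

Fragments:
  [0,1): 1 bp
  [1,9): 8 bp
  [9,33): 24 bp
  [33,43): 10 bp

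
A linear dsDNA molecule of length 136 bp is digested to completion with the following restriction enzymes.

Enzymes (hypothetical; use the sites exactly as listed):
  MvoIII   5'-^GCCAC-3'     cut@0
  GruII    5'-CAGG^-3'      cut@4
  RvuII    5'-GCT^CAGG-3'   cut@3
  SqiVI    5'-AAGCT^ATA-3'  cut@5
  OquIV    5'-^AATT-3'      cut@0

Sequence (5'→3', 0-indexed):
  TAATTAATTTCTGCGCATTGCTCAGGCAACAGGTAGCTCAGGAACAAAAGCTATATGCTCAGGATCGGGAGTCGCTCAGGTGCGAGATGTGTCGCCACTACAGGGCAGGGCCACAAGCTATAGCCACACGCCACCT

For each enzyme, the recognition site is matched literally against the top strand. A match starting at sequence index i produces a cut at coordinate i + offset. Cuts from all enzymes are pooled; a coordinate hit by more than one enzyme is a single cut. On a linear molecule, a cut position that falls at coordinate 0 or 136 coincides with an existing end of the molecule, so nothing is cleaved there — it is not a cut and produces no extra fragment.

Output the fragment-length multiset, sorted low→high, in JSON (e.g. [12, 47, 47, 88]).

[1,3,4,4,4,4,4,5,5,7,7,7,7,10,10,11,13,13,17]

Per-enzyme occurrences:
  MvoIII (GCCAC, off=0): starts [93, 109, 122, 129] → cuts [93, 109, 122, 129]
  GruII (CAGG, off=4): starts [22, 29, 38, 59, 76, 100, 105] → cuts [26, 33, 42, 63, 80, 104, 109]
  RvuII (GCTCAGG, off=3): starts [19, 35, 56, 73] → cuts [22, 38, 59, 76]
  SqiVI (AAGCTATA, off=5): starts [47, 114] → cuts [52, 119]
  OquIV (AATT, off=0): starts [1, 5] → cuts [1, 5]

Pooled cuts: [1, 5, 22, 26, 33, 38, 42, 52, 59, 63, 76, 80, 93, 104, 109, 119, 122, 129]

Fragment lengths:
  [0,1): 1 bp
  [1,5): 4 bp
  [5,22): 17 bp
  [22,26): 4 bp
  [26,33): 7 bp
  [33,38): 5 bp
  [38,42): 4 bp
  [42,52): 10 bp
  [52,59): 7 bp
  [59,63): 4 bp
  [63,76): 13 bp
  [76,80): 4 bp
  [80,93): 13 bp
  [93,104): 11 bp
  [104,109): 5 bp
  [109,119): 10 bp
  [119,122): 3 bp
  [122,129): 7 bp
  [129,136): 7 bp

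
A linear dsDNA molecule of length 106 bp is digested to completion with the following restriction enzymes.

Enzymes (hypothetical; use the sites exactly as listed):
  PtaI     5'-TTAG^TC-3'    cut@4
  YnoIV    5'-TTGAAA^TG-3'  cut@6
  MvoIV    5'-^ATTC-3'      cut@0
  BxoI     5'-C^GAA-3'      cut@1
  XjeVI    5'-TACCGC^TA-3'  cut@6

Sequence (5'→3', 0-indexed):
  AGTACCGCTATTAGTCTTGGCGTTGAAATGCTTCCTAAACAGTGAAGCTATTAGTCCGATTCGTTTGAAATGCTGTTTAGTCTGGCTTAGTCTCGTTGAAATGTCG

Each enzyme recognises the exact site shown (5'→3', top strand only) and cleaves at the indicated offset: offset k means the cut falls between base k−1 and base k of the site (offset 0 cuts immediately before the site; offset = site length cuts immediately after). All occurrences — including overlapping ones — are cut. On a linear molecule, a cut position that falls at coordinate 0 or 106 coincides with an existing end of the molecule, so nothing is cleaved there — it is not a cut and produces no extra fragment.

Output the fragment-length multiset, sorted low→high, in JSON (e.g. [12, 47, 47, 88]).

[4,5,6,8,10,10,11,12,14,26]

Per-enzyme occurrences:
  PtaI (TTAGTC, off=4): starts [10, 50, 76, 86] → cuts [14, 54, 80, 90]
  YnoIV (TTGAAATG, off=6): starts [22, 64, 95] → cuts [28, 70, 101]
  MvoIV (ATTC, off=0): starts [58] → cuts [58]
  BxoI (CGAA, off=1): no sites
  XjeVI (TACCGCTA, off=6): starts [2] → cuts [8]

All cut coordinates (distinct, sorted): [8, 14, 28, 54, 58, 70, 80, 90, 101]

Fragment lengths:
  [0,8): 8 bp
  [8,14): 6 bp
  [14,28): 14 bp
  [28,54): 26 bp
  [54,58): 4 bp
  [58,70): 12 bp
  [70,80): 10 bp
  [80,90): 10 bp
  [90,101): 11 bp
  [101,106): 5 bp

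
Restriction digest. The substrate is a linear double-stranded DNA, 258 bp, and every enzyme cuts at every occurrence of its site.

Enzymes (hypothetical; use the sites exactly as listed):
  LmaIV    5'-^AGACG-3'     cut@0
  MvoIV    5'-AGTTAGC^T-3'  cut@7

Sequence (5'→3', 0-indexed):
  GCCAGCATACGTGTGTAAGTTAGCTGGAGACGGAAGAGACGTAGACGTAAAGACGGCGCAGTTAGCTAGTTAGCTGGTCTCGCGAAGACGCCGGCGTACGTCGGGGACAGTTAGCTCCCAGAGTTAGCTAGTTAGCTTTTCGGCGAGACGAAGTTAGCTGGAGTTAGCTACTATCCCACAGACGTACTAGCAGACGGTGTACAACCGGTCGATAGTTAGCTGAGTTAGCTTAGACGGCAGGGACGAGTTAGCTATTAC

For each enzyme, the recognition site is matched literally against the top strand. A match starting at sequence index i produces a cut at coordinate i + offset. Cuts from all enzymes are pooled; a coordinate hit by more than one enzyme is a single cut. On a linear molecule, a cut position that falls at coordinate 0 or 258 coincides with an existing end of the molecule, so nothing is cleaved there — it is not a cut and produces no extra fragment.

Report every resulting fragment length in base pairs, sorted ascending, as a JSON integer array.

[2,3,6,6,8,8,8,9,9,9,10,11,11,12,13,13,16,21,24,29,30]

Site scan:
  LmaIV (AGACG, off=0): starts [27, 36, 42, 50, 85, 145, 179, 191, 231] → cuts [27, 36, 42, 50, 85, 145, 179, 191, 231]
  MvoIV (AGTTAGCT, off=7): starts [17, 59, 67, 108, 121, 129, 151, 161, 213, 222, 245] → cuts [24, 66, 74, 115, 128, 136, 158, 168, 220, 229, 252]

All cut coordinates (distinct, sorted): [24, 27, 36, 42, 50, 66, 74, 85, 115, 128, 136, 145, 158, 168, 179, 191, 220, 229, 231, 252]

Fragment lengths:
  [0,24): 24 bp
  [24,27): 3 bp
  [27,36): 9 bp
  [36,42): 6 bp
  [42,50): 8 bp
  [50,66): 16 bp
  [66,74): 8 bp
  [74,85): 11 bp
  [85,115): 30 bp
  [115,128): 13 bp
  [128,136): 8 bp
  [136,145): 9 bp
  [145,158): 13 bp
  [158,168): 10 bp
  [168,179): 11 bp
  [179,191): 12 bp
  [191,220): 29 bp
  [220,229): 9 bp
  [229,231): 2 bp
  [231,252): 21 bp
  [252,258): 6 bp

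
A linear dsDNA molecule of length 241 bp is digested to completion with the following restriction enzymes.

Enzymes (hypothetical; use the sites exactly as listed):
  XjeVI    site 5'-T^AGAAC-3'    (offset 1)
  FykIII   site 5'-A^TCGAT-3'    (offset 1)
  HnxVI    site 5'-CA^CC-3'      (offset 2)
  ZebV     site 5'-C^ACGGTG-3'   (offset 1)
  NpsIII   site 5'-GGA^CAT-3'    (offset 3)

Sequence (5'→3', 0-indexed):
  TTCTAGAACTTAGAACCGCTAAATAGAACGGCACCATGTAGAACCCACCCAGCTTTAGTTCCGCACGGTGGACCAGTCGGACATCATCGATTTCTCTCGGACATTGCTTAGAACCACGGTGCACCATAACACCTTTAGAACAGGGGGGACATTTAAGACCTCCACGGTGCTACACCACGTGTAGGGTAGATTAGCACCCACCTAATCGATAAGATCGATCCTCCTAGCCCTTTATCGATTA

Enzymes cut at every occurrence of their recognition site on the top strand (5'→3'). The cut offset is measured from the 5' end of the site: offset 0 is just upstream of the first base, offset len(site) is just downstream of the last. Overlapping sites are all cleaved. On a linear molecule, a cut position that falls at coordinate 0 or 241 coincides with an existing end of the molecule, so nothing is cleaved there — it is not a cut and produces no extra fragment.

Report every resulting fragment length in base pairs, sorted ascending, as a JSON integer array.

Per-enzyme occurrences:
  XjeVI TAGAAC/1: at [3, 10, 23, 38, 108, 135] ⇒ [4, 11, 24, 39, 109, 136]
  FykIII ATCGAT/1: at [85, 204, 213, 233] ⇒ [86, 205, 214, 234]
  HnxVI CACC/2: at [31, 45, 121, 129, 172, 194, 198] ⇒ [33, 47, 123, 131, 174, 196, 200]
  ZebV CACGGTG/1: at [63, 114, 162] ⇒ [64, 115, 163]
  NpsIII GGACAT/3: at [78, 98, 146] ⇒ [81, 101, 149]

Pooled cuts: [4, 11, 24, 33, 39, 47, 64, 81, 86, 101, 109, 115, 123, 131, 136, 149, 163, 174, 196, 200, 205, 214, 234]

Fragments:
  [0,4): 4 bp
  [4,11): 7 bp
  [11,24): 13 bp
  [24,33): 9 bp
  [33,39): 6 bp
  [39,47): 8 bp
  [47,64): 17 bp
  [64,81): 17 bp
  [81,86): 5 bp
  [86,101): 15 bp
  [101,109): 8 bp
  [109,115): 6 bp
  [115,123): 8 bp
  [123,131): 8 bp
  [131,136): 5 bp
  [136,149): 13 bp
  [149,163): 14 bp
  [163,174): 11 bp
  [174,196): 22 bp
  [196,200): 4 bp
  [200,205): 5 bp
  [205,214): 9 bp
  [214,234): 20 bp
  [234,241): 7 bp

[4,4,5,5,5,6,6,7,7,8,8,8,8,9,9,11,13,13,14,15,17,17,20,22]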